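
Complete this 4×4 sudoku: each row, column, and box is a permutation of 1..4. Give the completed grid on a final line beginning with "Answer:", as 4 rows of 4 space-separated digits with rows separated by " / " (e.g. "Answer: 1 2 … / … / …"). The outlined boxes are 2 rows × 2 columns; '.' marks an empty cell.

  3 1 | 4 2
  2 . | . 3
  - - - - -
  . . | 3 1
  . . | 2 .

Step 1. [r3c1∈{4}] only 4 remains possible at r3c1. So r3c1=4.
Step 2. [r2c2∈{4}] r2c2 is down to just 4, so r2c2=4.
Step 3. [r2c3∈{1}] r2c3 is down to just 1 ⇒ r2c3=1.
Step 4. [r3c2∈{2}] nothing but 2 survives at r3c2 ⇒ r3c2=2.
Step 5. [r4c1∈{1}] r4c1 is down to just 1. So r4c1=1.
Step 6. [r4c4∈{4}] r4c4 is down to just 4. So r4c4=4.
Step 7. [r4c2∈{3}] nothing but 3 survives at r4c2 ⇒ r4c2=3.

Answer: 3 1 4 2 / 2 4 1 3 / 4 2 3 1 / 1 3 2 4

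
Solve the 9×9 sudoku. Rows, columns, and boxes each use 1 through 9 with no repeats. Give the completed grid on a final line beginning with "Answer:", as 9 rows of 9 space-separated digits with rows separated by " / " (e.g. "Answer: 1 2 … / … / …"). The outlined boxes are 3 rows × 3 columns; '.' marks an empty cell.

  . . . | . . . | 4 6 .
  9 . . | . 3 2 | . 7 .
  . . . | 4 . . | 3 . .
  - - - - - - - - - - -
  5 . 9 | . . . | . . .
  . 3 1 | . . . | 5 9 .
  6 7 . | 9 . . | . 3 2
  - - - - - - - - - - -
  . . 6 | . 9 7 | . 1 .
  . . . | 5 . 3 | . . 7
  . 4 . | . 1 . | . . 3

Step 1. [r3c8∈{2,5,8}] 2 has one home in box 3: r3c8. So r3c8=2.
Step 2. [r8c5∈{2,4,6,8}] 4 has one home in box 8: r8c5. So r8c5=4.
Step 3. [r8c8∈{8}] only 8 remains possible at r8c8, so r8c8=8.
Step 4. [r8c3∈{2}] r8c3 is down to just 2. So r8c3=2.
Step 5. [r5c1∈{2,4,8}] 4 has one home in col 1: r5c1. So r5c1=4.
Step 6. [r6c3∈{8}] only 8 remains possible at r6c3. So r6c3=8.
Step 7. [r1c1∈{1,2,3,7,8}] 2 has one home in col 1: r1c1. So r1c1=2.
Step 8. [r4c4∈{1,2,3,6,7,8}] row 4 places 3 nowhere but r4c4. So r4c4=3.
Step 9. [r4c7∈{1,6,7,8}] 7 has one home in col 7: r4c7, so r4c7=7.
Step 10. [r2c7∈{1,8}] in col 7, 8 fits only at r2c7, so r2c7=8.
Step 11. [r6c5∈{5}] nothing but 5 survives at r6c5 ⇒ r6c5=5.
Step 12. [r9c7∈{2,6,9}] r9c7 is the only open cell in row 9 admitting 9. So r9c7=9.
Step 13. [r9c4∈{2,6,8}] in row 9, 2 fits only at r9c4. So r9c4=2.
Step 14. [r7c4∈{8}] only 8 remains possible at r7c4. So r7c4=8.
Step 15. [r7c2∈{5}] r7c2's peers cover all but 5, so r7c2=5.
Step 16. [r5c5∈{2,6,7,8}] r5c5 is the only open cell in row 5 admitting 2, so r5c5=2.
Step 17. [r9c6∈{6}] r9c6 has the single candidate 6 ⇒ r9c6=6.
Step 18. [r5c6∈{8}] r5c6's peers cover all but 8, so r5c6=8.
Step 19. [r9c3∈{7}] r9c3 is down to just 7, so r9c3=7.
Step 20. [r3c3∈{5}] r3c3's peers cover all but 5. So r3c3=5.
Step 21. [r1c6∈{1,5,9}] in col 6, 5 fits only at r1c6. So r1c6=5.
Step 22. [r4c9∈{1,4,6,8}] row 4 places 8 nowhere but r4c9 ⇒ r4c9=8.
Step 23. [r4c6∈{1,4}] 1 has one home in row 4: r4c6, so r4c6=1.
Step 24. [r3c1∈{1,7,8}] 7 has one home in col 1: r3c1, so r3c1=7.
Step 25. [r1c9∈{1,9}] 9 has one home in row 1: r1c9, so r1c9=9.
Step 26. [r1c5∈{7,8}] col 5 places 7 nowhere but r1c5 ⇒ r1c5=7.
Step 27. [r4c5∈{6}] r4c5 has the single candidate 6. So r4c5=6.
Step 28. [r3c2∈{1,6,8}] 6 has one home in row 3: r3c2. So r3c2=6.
Step 29. [r2c2∈{1}] r2c2's peers cover all but 1. So r2c2=1.
Step 30. [r4c2∈{2}] r4c2's peers cover all but 2 ⇒ r4c2=2.
Step 31. [r7c1∈{3}] nothing but 3 survives at r7c1, so r7c1=3.
Step 32. [r5c4∈{7}] r5c4 has the single candidate 7, so r5c4=7.
Step 33. [r4c8∈{4}] r4c8's peers cover all but 4. So r4c8=4.
Step 34. [r6c6∈{4}] r6c6's peers cover all but 4, so r6c6=4.
Step 35. [r7c7∈{2}] only 2 remains possible at r7c7. So r7c7=2.
Step 36. [r3c5∈{8}] nothing but 8 survives at r3c5, so r3c5=8.
Step 37. [r9c1∈{8}] r9c1 has the single candidate 8. So r9c1=8.
Step 38. [r3c6∈{9}] only 9 remains possible at r3c6 ⇒ r3c6=9.
Step 39. [r8c7∈{6}] r8c7 has the single candidate 6. So r8c7=6.
Step 40. [r2c9∈{5}] r2c9 has the single candidate 5 ⇒ r2c9=5.
Step 41. [r1c3∈{3}] r1c3 has the single candidate 3, so r1c3=3.
Step 42. [r2c3∈{4}] only 4 remains possible at r2c3, so r2c3=4.
Step 43. [r8c2∈{9}] only 9 remains possible at r8c2, so r8c2=9.
Step 44. [r9c8∈{5}] r9c8 is down to just 5, so r9c8=5.
Step 45. [r8c1∈{1}] r8c1 is down to just 1, so r8c1=1.
Step 46. [r1c4∈{1}] r1c4 has the single candidate 1 ⇒ r1c4=1.
Step 47. [r1c2∈{8}] only 8 remains possible at r1c2 ⇒ r1c2=8.
Step 48. [r2c4∈{6}] r2c4 is down to just 6 ⇒ r2c4=6.
Step 49. [r5c9∈{6}] r5c9 is down to just 6, so r5c9=6.
Step 50. [r3c9∈{1}] r3c9's peers cover all but 1 ⇒ r3c9=1.
Step 51. [r7c9∈{4}] r7c9 is down to just 4. So r7c9=4.
Step 52. [r6c7∈{1}] r6c7's peers cover all but 1 ⇒ r6c7=1.

Answer: 2 8 3 1 7 5 4 6 9 / 9 1 4 6 3 2 8 7 5 / 7 6 5 4 8 9 3 2 1 / 5 2 9 3 6 1 7 4 8 / 4 3 1 7 2 8 5 9 6 / 6 7 8 9 5 4 1 3 2 / 3 5 6 8 9 7 2 1 4 / 1 9 2 5 4 3 6 8 7 / 8 4 7 2 1 6 9 5 3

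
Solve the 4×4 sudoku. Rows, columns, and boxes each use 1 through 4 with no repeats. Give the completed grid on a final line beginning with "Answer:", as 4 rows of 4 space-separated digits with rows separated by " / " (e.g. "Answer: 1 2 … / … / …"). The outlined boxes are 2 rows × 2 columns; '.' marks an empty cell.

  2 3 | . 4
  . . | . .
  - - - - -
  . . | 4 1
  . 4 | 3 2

Step 1. [r2c2∈{1}] only 1 remains possible at r2c2 ⇒ r2c2=1.
Step 2. [r3c1∈{3}] r3c1 has the single candidate 3, so r3c1=3.
Step 3. [r4c1∈{1}] nothing but 1 survives at r4c1 ⇒ r4c1=1.
Step 4. [r1c3∈{1}] only 1 remains possible at r1c3, so r1c3=1.
Step 5. [r3c2∈{2}] r3c2's peers cover all but 2. So r3c2=2.
Step 6. [r2c4∈{3}] nothing but 3 survives at r2c4 ⇒ r2c4=3.
Step 7. [r2c3∈{2}] r2c3 has the single candidate 2. So r2c3=2.
Step 8. [r2c1∈{4}] only 4 remains possible at r2c1. So r2c1=4.

Answer: 2 3 1 4 / 4 1 2 3 / 3 2 4 1 / 1 4 3 2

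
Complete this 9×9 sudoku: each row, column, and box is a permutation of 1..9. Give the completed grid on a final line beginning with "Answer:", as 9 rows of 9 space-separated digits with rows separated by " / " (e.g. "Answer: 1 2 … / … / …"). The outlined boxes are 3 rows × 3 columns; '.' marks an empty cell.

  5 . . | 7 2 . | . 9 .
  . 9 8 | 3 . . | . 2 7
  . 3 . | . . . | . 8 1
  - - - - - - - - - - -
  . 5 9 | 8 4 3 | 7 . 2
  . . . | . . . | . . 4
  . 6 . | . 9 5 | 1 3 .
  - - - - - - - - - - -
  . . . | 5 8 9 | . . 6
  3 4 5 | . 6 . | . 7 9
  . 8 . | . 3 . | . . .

Step 1. [r6c4∈{2}] r6c4 is down to just 2, so r6c4=2.
Step 2. [r9c6∈{1,2,4,7}] across box 8, 7 lands solely at r9c6 ⇒ r9c6=7.
Step 3. [r4c1∈{1}] r4c1 is down to just 1, so r4c1=1.
Step 4. [r5c5∈{1,7}] r5c5 is the only open cell in col 5 admitting 7 ⇒ r5c5=7.
Step 5. [r7c2∈{1,2,7}] in col 2, 7 fits only at r7c2. So r7c2=7.
Step 6. [r7c1∈{2}] only 2 remains possible at r7c1 ⇒ r7c1=2.
Step 7. [r3c3∈{2,4,6,7}] row 3 places 2 nowhere but r3c3. So r3c3=2.
Step 8. [r9c4∈{1,4}] box 8 places 4 nowhere but r9c4, so r9c4=4.
Step 9. [r1c6∈{1,4,6,8}] 8 has one home in row 1: r1c6, so r1c6=8.
Step 10. [r7c3∈{1}] nothing but 1 survives at r7c3. So r7c3=1.
Step 11. [r5c7∈{5,6,8,9}] 9 has one home in row 5: r5c7. So r5c7=9.
Step 12. [r3c1∈{4,6,7}] row 3 places 7 nowhere but r3c1 ⇒ r3c1=7.
Step 13. [r8c6∈{1,2}] in col 6, 2 fits only at r8c6 ⇒ r8c6=2.
Step 14. [r2c5∈{1,5}] 1 has one home in col 5: r2c5, so r2c5=1.
Step 15. [r2c7∈{4,5,6}] across row 2, 5 lands solely at r2c7 ⇒ r2c7=5.
Step 16. [r5c8∈{5,6}] 5 has one home in row 5: r5c8, so r5c8=5.
Step 17. [r9c3∈{6}] nothing but 6 survives at r9c3. So r9c3=6.
Step 18. [r1c7∈{3,4,6}] 6 has one home in row 1: r1c7. So r1c7=6.
Step 19. [r2c1∈{4,6}] in col 1, 6 fits only at r2c1 ⇒ r2c1=6.
Step 20. [r5c6∈{1,6}] 1 has one home in col 6: r5c6, so r5c6=1.
Step 21. [r6c1∈{4,8}] in col 1, 4 fits only at r6c1 ⇒ r6c1=4.
Step 22. [r3c6∈{4,6}] in col 6, 6 fits only at r3c6. So r3c6=6.
Step 23. [r7c8∈{4}] nothing but 4 survives at r7c8, so r7c8=4.
Step 24. [r5c4∈{6}] nothing but 6 survives at r5c4. So r5c4=6.
Step 25. [r5c2∈{2}] r5c2 is down to just 2 ⇒ r5c2=2.
Step 26. [r1c2∈{1}] r1c2 is down to just 1, so r1c2=1.
Step 27. [r5c1∈{8}] nothing but 8 survives at r5c1 ⇒ r5c1=8.
Step 28. [r2c6∈{4}] nothing but 4 survives at r2c6 ⇒ r2c6=4.
Step 29. [r7c7∈{3}] nothing but 3 survives at r7c7. So r7c7=3.
Step 30. [r9c1∈{9}] only 9 remains possible at r9c1 ⇒ r9c1=9.
Step 31. [r6c3∈{7}] r6c3's peers cover all but 7 ⇒ r6c3=7.
Step 32. [r9c9∈{5}] r9c9 is down to just 5, so r9c9=5.
Step 33. [r1c9∈{3}] r1c9 is down to just 3, so r1c9=3.
Step 34. [r6c9∈{8}] r6c9 has the single candidate 8 ⇒ r6c9=8.
Step 35. [r3c4∈{9}] r3c4 has the single candidate 9. So r3c4=9.
Step 36. [r8c7∈{8}] r8c7 is down to just 8. So r8c7=8.
Step 37. [r3c5∈{5}] r3c5's peers cover all but 5. So r3c5=5.
Step 38. [r9c7∈{2}] r9c7's peers cover all but 2 ⇒ r9c7=2.
Step 39. [r9c8∈{1}] r9c8 is down to just 1 ⇒ r9c8=1.
Step 40. [r1c3∈{4}] r1c3 has the single candidate 4, so r1c3=4.
Step 41. [r5c3∈{3}] r5c3 is down to just 3, so r5c3=3.
Step 42. [r8c4∈{1}] r8c4 has the single candidate 1 ⇒ r8c4=1.
Step 43. [r4c8∈{6}] nothing but 6 survives at r4c8 ⇒ r4c8=6.
Step 44. [r3c7∈{4}] r3c7's peers cover all but 4. So r3c7=4.

Answer: 5 1 4 7 2 8 6 9 3 / 6 9 8 3 1 4 5 2 7 / 7 3 2 9 5 6 4 8 1 / 1 5 9 8 4 3 7 6 2 / 8 2 3 6 7 1 9 5 4 / 4 6 7 2 9 5 1 3 8 / 2 7 1 5 8 9 3 4 6 / 3 4 5 1 6 2 8 7 9 / 9 8 6 4 3 7 2 1 5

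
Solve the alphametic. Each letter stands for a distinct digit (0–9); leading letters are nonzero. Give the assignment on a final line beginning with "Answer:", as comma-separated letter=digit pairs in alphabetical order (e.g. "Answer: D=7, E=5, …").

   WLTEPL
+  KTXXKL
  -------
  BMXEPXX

Step 1. [col 1: L + L ≡ X (mod 10)] column 1 (L + L ≡ X (mod 10), carry-in 0) doesn't pin L yet; pick L=7 and continue ⇒ L=7.
Step 2. [B] the sum has 7 digits but both addends have 6; that extra leading digit B is the final carry, namely 1 ⇒ B=1.
Step 3. [col 1: L + L ≡ X (mod 10)] in column 1 we have L+L≡X with carry-in 0; given L=7 and digits 1,7 already taken and all letters distinct, that pins X to 4. So X=4.
Step 4. [col 2: P + K ≡ X (mod 10)] several values work for P in column 2 (P + K ≡ X (mod 10), carry-in 1); try P=5. So P=5.
Step 5. [col 2: P + K ≡ X (mod 10)] from column 2 (P=5, X=4, carry-in 1, digits 1,4,5,7 already taken and all letters distinct): K must equal 8 ⇒ K=8.
Step 6. [col 3: E + X ≡ P (mod 10)] column 3 reads E+X+carry(1)=P with X=4, P=5; with digits 1,4,5,7,8 already taken and all letters distinct, the only value for E is 0, so E=0.
Step 7. [col 4: T + X ≡ E (mod 10)] column 4 reads T+X+carry(0)=E with X=4, E=0; with digits 0,1,4,5,7,8 already taken and all letters distinct, the only value for T is 6. So T=6.
Step 8. [col 6: W + K ≡ M (mod 10)] from column 6 (K=8, carry-in 1, digits 0,1,4,5,6,7,8 already taken and all letters distinct): M must equal 2. So M=2.
Step 9. [col 6: W + K ≡ M (mod 10)] column 6: given K=8, M=2, carry-in 1, and digits 0,1,2,4,5,6,7,8 already taken and all letters distinct, W+K≡M (mod 10) forces W=3 ⇒ W=3.

Answer: B=1, E=0, K=8, L=7, M=2, P=5, T=6, W=3, X=4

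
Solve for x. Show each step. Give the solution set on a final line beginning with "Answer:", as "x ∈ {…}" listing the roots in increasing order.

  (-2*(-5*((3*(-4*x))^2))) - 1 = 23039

Step 1. [(-2*(-5*((3*(-4*x))^2))) - 1 = 23039] peel the -1: add 1 from each side. So sub: -2*(-5*((3*(-4*x))^2)) = 23040.
Step 2. [-2*(-5*((3*(-4*x))^2)) = 23040] -2·(inner) — divide through by -2, so div: -5*((3*(-4*x))^2) = -11520.
Step 3. [-5*((3*(-4*x))^2) = -11520] divide by the outer -5, so div: (3*(-4*x))^2 = 2304.
Step 4. [(3*(-4*x))^2 = 2304] LHS squared, RHS 2304 ≥ 0: apply √ (±), so sqrt: 3*(-4*x) = 48 or -48.
Step 5. [3*(-4*x) = 48 or -48] leading coefficient 3: divide by 3, so div: -4*x = 16 or -16.
Step 6. [-4*x = 16 or -16] LHS = -4·(…); ÷-4 both sides, so div: x = -4 or 4.

Answer: x ∈ {-4, 4}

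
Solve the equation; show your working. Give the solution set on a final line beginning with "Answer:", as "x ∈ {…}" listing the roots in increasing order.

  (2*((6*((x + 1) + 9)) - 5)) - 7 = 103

Step 1. [(2*((6*((x + 1) + 9)) - 5)) - 7 = 103] 7 comes off first (add 7). So sub: 2*((6*((x + 1) + 9)) - 5) = 110.
Step 2. [2*((6*((x + 1) + 9)) - 5) = 110] divide by the outer 2 ⇒ div: (6*((x + 1) + 9)) - 5 = 55.
Step 3. [(6*((x + 1) + 9)) - 5 = 55] the outer -5 inverts by adding 5. So sub: 6*((x + 1) + 9) = 60.
Step 4. [6*((x + 1) + 9) = 60] leading coefficient 6: divide by 6 ⇒ div: (x + 1) + 9 = 10.
Step 5. [(x + 1) + 9 = 10] the outer +9 inverts by subtracting 9, so sub: x + 1 = 1.
Step 6. [x + 1 = 1] 1 comes off first (subtract 1) ⇒ sub: x = 0.

Answer: x ∈ {0}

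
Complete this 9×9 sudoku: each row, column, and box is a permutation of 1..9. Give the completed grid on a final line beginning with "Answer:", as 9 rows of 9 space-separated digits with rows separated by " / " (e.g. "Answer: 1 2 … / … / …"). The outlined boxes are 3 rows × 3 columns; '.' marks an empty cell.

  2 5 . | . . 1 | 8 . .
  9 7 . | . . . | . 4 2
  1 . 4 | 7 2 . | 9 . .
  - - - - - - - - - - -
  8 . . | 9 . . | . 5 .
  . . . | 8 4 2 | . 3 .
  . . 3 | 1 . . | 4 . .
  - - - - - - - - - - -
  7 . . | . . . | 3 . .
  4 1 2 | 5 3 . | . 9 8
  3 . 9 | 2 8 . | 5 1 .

Step 1. [r1c3∈{6}] r1c3 has the single candidate 6. So r1c3=6.
Step 2. [r9c2∈{6}] only 6 remains possible at r9c2, so r9c2=6.
Step 3. [r4c7∈{1,2,6,7}] 2 has one home in col 7: r4c7, so r4c7=2.
Step 4. [r3c8∈{6}] nothing but 6 survives at r3c8 ⇒ r3c8=6.
Step 5. [r4c6∈{3,6,7}] across row 4, 3 lands solely at r4c6, so r4c6=3.
Step 6. [r2c3∈{8}] r2c3's peers cover all but 8. So r2c3=8.
Step 7. [r7c6∈{4,6,9}] col 6 places 9 nowhere but r7c6. So r7c6=9.
Step 8. [r9c6∈{4,7}] across col 6, 4 lands solely at r9c6. So r9c6=4.
Step 9. [r9c9∈{7}] nothing but 7 survives at r9c9. So r9c9=7.
Step 10. [r5c7∈{1,6,7}] in col 7, 7 fits only at r5c7, so r5c7=7.
Step 11. [r7c4∈{6}] r7c4's peers cover all but 6. So r7c4=6.
Step 12. [r1c9∈{3}] r1c9's peers cover all but 3, so r1c9=3.
Step 13. [r4c3∈{1,7}] col 3 places 7 nowhere but r4c3 ⇒ r4c3=7.
Step 14. [r4c5∈{6}] r4c5 is down to just 6. So r4c5=6.
Step 15. [r2c5∈{5}] r2c5 is down to just 5. So r2c5=5.
Step 16. [r5c2∈{9}] r5c2 is down to just 9, so r5c2=9.
Step 17. [r5c3∈{1,5}] across col 3, 1 lands solely at r5c3, so r5c3=1.
Step 18. [r5c9∈{6}] r5c9 is down to just 6. So r5c9=6.
Step 19. [r6c6∈{5,7}] in col 6, 5 fits only at r6c6 ⇒ r6c6=5.
Step 20. [r7c9∈{4}] r7c9's peers cover all but 4 ⇒ r7c9=4.
Step 21. [r4c9∈{1}] r4c9 is down to just 1, so r4c9=1.
Step 22. [r6c5∈{7}] r6c5 is down to just 7. So r6c5=7.
Step 23. [r3c9∈{5}] r3c9 has the single candidate 5. So r3c9=5.
Step 24. [r1c4∈{4}] only 4 remains possible at r1c4, so r1c4=4.
Step 25. [r2c4∈{3}] r2c4's peers cover all but 3. So r2c4=3.
Step 26. [r2c7∈{1}] nothing but 1 survives at r2c7 ⇒ r2c7=1.
Step 27. [r6c1∈{6}] r6c1 has the single candidate 6 ⇒ r6c1=6.
Step 28. [r1c8∈{7}] only 7 remains possible at r1c8. So r1c8=7.
Step 29. [r5c1∈{5}] nothing but 5 survives at r5c1, so r5c1=5.
Step 30. [r1c5∈{9}] only 9 remains possible at r1c5, so r1c5=9.
Step 31. [r3c2∈{3}] only 3 remains possible at r3c2 ⇒ r3c2=3.
Step 32. [r7c5∈{1}] r7c5 has the single candidate 1. So r7c5=1.
Step 33. [r4c2∈{4}] r4c2's peers cover all but 4, so r4c2=4.
Step 34. [r7c3∈{5}] r7c3's peers cover all but 5, so r7c3=5.
Step 35. [r7c8∈{2}] r7c8 is down to just 2. So r7c8=2.
Step 36. [r2c6∈{6}] nothing but 6 survives at r2c6 ⇒ r2c6=6.
Step 37. [r7c2∈{8}] r7c2's peers cover all but 8 ⇒ r7c2=8.
Step 38. [r8c6∈{7}] r8c6 is down to just 7. So r8c6=7.
Step 39. [r6c8∈{8}] r6c8 is down to just 8, so r6c8=8.
Step 40. [r3c6∈{8}] r3c6 has the single candidate 8, so r3c6=8.
Step 41. [r8c7∈{6}] nothing but 6 survives at r8c7 ⇒ r8c7=6.
Step 42. [r6c2∈{2}] r6c2 is down to just 2. So r6c2=2.
Step 43. [r6c9∈{9}] r6c9's peers cover all but 9 ⇒ r6c9=9.

Answer: 2 5 6 4 9 1 8 7 3 / 9 7 8 3 5 6 1 4 2 / 1 3 4 7 2 8 9 6 5 / 8 4 7 9 6 3 2 5 1 / 5 9 1 8 4 2 7 3 6 / 6 2 3 1 7 5 4 8 9 / 7 8 5 6 1 9 3 2 4 / 4 1 2 5 3 7 6 9 8 / 3 6 9 2 8 4 5 1 7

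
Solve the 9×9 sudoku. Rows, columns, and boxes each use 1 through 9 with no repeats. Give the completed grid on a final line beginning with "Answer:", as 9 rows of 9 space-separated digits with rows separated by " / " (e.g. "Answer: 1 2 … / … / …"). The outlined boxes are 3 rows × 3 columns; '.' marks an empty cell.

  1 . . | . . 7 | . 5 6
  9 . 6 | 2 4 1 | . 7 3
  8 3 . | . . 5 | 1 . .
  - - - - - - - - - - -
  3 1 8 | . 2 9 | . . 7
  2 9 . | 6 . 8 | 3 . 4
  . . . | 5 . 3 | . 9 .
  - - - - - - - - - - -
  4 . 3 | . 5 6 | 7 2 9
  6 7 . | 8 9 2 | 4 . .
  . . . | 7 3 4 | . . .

Step 1. [r9c1∈{5}] r9c1's peers cover all but 5, so r9c1=5.
Step 2. [r9c8∈{1,6,8}] col 8 places 8 nowhere but r9c8 ⇒ r9c8=8.
Step 3. [r3c3∈{2,4,7}] row 3 places 7 nowhere but r3c3. So r3c3=7.
Step 4. [r9c9∈{1}] r9c9 has the single candidate 1. So r9c9=1.
Step 5. [r1c7∈{2,8,9}] across col 7, 9 lands solely at r1c7. So r1c7=9.
Step 6. [r6c7∈{2,6,8}] col 7 places 2 nowhere but r6c7. So r6c7=2.
Step 7. [r5c5∈{1,7}] in row 5, 7 fits only at r5c5 ⇒ r5c5=7.
Step 8. [r6c3∈{4}] only 4 remains possible at r6c3. So r6c3=4.
Step 9. [r9c2∈{2}] only 2 remains possible at r9c2, so r9c2=2.
Step 10. [r4c7∈{5,6}] row 4 places 5 nowhere but r4c7 ⇒ r4c7=5.
Step 11. [r4c8∈{6}] only 6 remains possible at r4c8 ⇒ r4c8=6.
Step 12. [r3c4∈{9}] nothing but 9 survives at r3c4. So r3c4=9.
Step 13. [r5c3∈{5}] r5c3's peers cover all but 5, so r5c3=5.
Step 14. [r3c9∈{2}] r3c9's peers cover all but 2 ⇒ r3c9=2.
Step 15. [r7c2∈{8}] r7c2 has the single candidate 8 ⇒ r7c2=8.
Step 16. [r2c7∈{8}] r2c7 has the single candidate 8, so r2c7=8.
Step 17. [r9c3∈{9}] r9c3 is down to just 9 ⇒ r9c3=9.
Step 18. [r6c2∈{6}] only 6 remains possible at r6c2. So r6c2=6.
Step 19. [r3c5∈{6}] only 6 remains possible at r3c5. So r3c5=6.
Step 20. [r8c9∈{5}] r8c9's peers cover all but 5. So r8c9=5.
Step 21. [r8c8∈{3}] r8c8 has the single candidate 3, so r8c8=3.
Step 22. [r3c8∈{4}] r3c8's peers cover all but 4 ⇒ r3c8=4.
Step 23. [r1c3∈{2}] r1c3 is down to just 2. So r1c3=2.
Step 24. [r1c4∈{3}] r1c4 is down to just 3, so r1c4=3.
Step 25. [r6c9∈{8}] nothing but 8 survives at r6c9. So r6c9=8.
Step 26. [r6c5∈{1}] only 1 remains possible at r6c5, so r6c5=1.
Step 27. [r2c2∈{5}] r2c2 is down to just 5, so r2c2=5.
Step 28. [r1c2∈{4}] r1c2 is down to just 4 ⇒ r1c2=4.
Step 29. [r1c5∈{8}] r1c5 has the single candidate 8, so r1c5=8.
Step 30. [r9c7∈{6}] only 6 remains possible at r9c7. So r9c7=6.
Step 31. [r8c3∈{1}] r8c3's peers cover all but 1, so r8c3=1.
Step 32. [r6c1∈{7}] r6c1 is down to just 7 ⇒ r6c1=7.
Step 33. [r4c4∈{4}] nothing but 4 survives at r4c4 ⇒ r4c4=4.
Step 34. [r5c8∈{1}] nothing but 1 survives at r5c8, so r5c8=1.
Step 35. [r7c4∈{1}] r7c4 is down to just 1. So r7c4=1.

Answer: 1 4 2 3 8 7 9 5 6 / 9 5 6 2 4 1 8 7 3 / 8 3 7 9 6 5 1 4 2 / 3 1 8 4 2 9 5 6 7 / 2 9 5 6 7 8 3 1 4 / 7 6 4 5 1 3 2 9 8 / 4 8 3 1 5 6 7 2 9 / 6 7 1 8 9 2 4 3 5 / 5 2 9 7 3 4 6 8 1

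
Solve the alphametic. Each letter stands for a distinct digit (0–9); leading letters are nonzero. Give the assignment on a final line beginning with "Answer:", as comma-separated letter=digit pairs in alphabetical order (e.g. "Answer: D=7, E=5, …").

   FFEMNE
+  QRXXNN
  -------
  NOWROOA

Step 1. [col 1: E + N ≡ A (mod 10)] column 1 (E + N ≡ A (mod 10), carry-in 0) doesn't pin E yet; pick E=6 and continue ⇒ E=6.
Step 2. [col 1: E + N ≡ A (mod 10)] A=7 is one option consistent with column 1 (E + N ≡ A (mod 10), carry-in 0) — take it. So A=7.
Step 3. [col 1: E + N ≡ A (mod 10)] column 1: given E=6, A=7, carry-in 0, and digits 6,7 already taken and all letters distinct, E+N≡A (mod 10) forces N=1 ⇒ N=1.
Step 4. [col 2: N + N ≡ O (mod 10)] from column 2 (N=1, carry-in 0, digits 1,6,7 already taken and all letters distinct): O must equal 2 ⇒ O=2.
Step 5. [col 3: M + X ≡ O (mod 10)] several values work for X in column 3 (M + X ≡ O (mod 10), carry-in 0); try X=3 ⇒ X=3.
Step 6. [col 3: M + X ≡ O (mod 10)] column 3 reads M+X+carry(0)=O with X=3, O=2; with digits 1,2,3,6,7 already taken and all letters distinct, the only value for M is 9 ⇒ M=9.
Step 7. [col 4: E + X ≡ R (mod 10)] in column 4 we have E+X≡R with carry-in 1; given E=6, X=3 and digits 1,2,3,6,7,9 already taken and all letters distinct, that pins R to 0, so R=0.
Step 8. [col 5: F + R ≡ W (mod 10)] from column 5 (R=0, carry-in 1, digits 0,1,2,3,6,7,9 already taken and all letters distinct): W must equal 5. So W=5.
Step 9. [col 5: F + R ≡ W (mod 10)] column 5: given R=0, W=5, carry-in 1, and digits 0,1,2,3,5,6,7,9 already taken and all letters distinct, F+R≡W (mod 10) forces F=4. So F=4.
Step 10. [col 6: F + Q ≡ O (mod 10)] column 6 reads F+Q+carry(0)=O with F=4, O=2; with digits 0,1,2,3,4,5,6,7,9 already taken and all letters distinct, the only value for Q is 8, so Q=8.

Answer: A=7, E=6, F=4, M=9, N=1, O=2, Q=8, R=0, W=5, X=3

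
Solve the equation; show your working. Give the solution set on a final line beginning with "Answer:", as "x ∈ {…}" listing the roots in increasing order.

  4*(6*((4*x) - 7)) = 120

Step 1. [4*(6*((4*x) - 7)) = 120] LHS = 4·(…); ÷4 both sides. So div: 6*((4*x) - 7) = 30.
Step 2. [6*((4*x) - 7) = 30] divide by the outer 6, so div: (4*x) - 7 = 5.
Step 3. [(4*x) - 7 = 5] peel the -7: add 7 from each side, so sub: 4*x = 12.
Step 4. [4*x = 12] 4 out front; divide by 4, so div: x = 3.

Answer: x ∈ {3}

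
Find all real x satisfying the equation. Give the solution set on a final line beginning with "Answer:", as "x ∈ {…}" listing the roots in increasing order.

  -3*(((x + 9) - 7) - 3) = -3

Step 1. [-3*(((x + 9) - 7) - 3) = -3] -3 out front; divide by -3. So div: ((x + 9) - 7) - 3 = 1.
Step 2. [((x + 9) - 7) - 3 = 1] -3 is outermost — add 3 both sides. So sub: (x + 9) - 7 = 4.
Step 3. [(x + 9) - 7 = 4] the outer -7 inverts by adding 7. So sub: x + 9 = 11.
Step 4. [x + 9 = 11] peel the +9: subtract 9 from each side ⇒ sub: x = 2.

Answer: x ∈ {2}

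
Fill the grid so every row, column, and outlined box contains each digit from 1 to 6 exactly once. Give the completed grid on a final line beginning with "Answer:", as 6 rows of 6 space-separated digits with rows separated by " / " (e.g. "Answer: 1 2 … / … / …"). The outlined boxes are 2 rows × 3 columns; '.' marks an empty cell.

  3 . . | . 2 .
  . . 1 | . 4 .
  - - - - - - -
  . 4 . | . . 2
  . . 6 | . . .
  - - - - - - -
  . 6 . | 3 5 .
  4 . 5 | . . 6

Step 1. [r6c5∈{1}] r6c5 has the single candidate 1 ⇒ r6c5=1.
Step 2. [r4c2∈{1,2,3,5}] r4c2 is the only open cell in col 2 admitting 1, so r4c2=1.
Step 3. [r1c4∈{1,5,6}] across row 1, 6 lands solely at r1c4. So r1c4=6.
Step 4. [r2c4∈{5}] r2c4 is down to just 5, so r2c4=5.
Step 5. [r4c6∈{3,4,5}] in col 6, 5 fits only at r4c6 ⇒ r4c6=5.
Step 6. [r2c2∈{2}] nothing but 2 survives at r2c2, so r2c2=2.
Step 7. [r3c3∈{3}] nothing but 3 survives at r3c3. So r3c3=3.
Step 8. [r4c1∈{2}] r4c1's peers cover all but 2. So r4c1=2.
Step 9. [r4c5∈{3}] r4c5 is down to just 3 ⇒ r4c5=3.
Step 10. [r5c3∈{2}] r5c3 is down to just 2 ⇒ r5c3=2.
Step 11. [r2c6∈{3}] nothing but 3 survives at r2c6. So r2c6=3.
Step 12. [r5c6∈{4}] r5c6 has the single candidate 4. So r5c6=4.
Step 13. [r4c4∈{4}] nothing but 4 survives at r4c4. So r4c4=4.
Step 14. [r3c5∈{6}] nothing but 6 survives at r3c5. So r3c5=6.
Step 15. [r2c1∈{6}] r2c1 has the single candidate 6. So r2c1=6.
Step 16. [r1c6∈{1}] r1c6's peers cover all but 1. So r1c6=1.
Step 17. [r1c3∈{4}] nothing but 4 survives at r1c3. So r1c3=4.
Step 18. [r3c4∈{1}] r3c4 is down to just 1, so r3c4=1.
Step 19. [r5c1∈{1}] nothing but 1 survives at r5c1. So r5c1=1.
Step 20. [r6c4∈{2}] nothing but 2 survives at r6c4 ⇒ r6c4=2.
Step 21. [r1c2∈{5}] r1c2's peers cover all but 5. So r1c2=5.
Step 22. [r3c1∈{5}] nothing but 5 survives at r3c1, so r3c1=5.
Step 23. [r6c2∈{3}] only 3 remains possible at r6c2. So r6c2=3.

Answer: 3 5 4 6 2 1 / 6 2 1 5 4 3 / 5 4 3 1 6 2 / 2 1 6 4 3 5 / 1 6 2 3 5 4 / 4 3 5 2 1 6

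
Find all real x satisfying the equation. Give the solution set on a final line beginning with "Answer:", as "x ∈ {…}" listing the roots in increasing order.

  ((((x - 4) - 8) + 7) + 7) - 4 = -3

Step 1. [((((x - 4) - 8) + 7) + 7) - 4 = -3] 4 comes off first (add 4), so sub: (((x - 4) - 8) + 7) + 7 = 1.
Step 2. [(((x - 4) - 8) + 7) + 7 = 1] +7 is outermost — subtract 7 both sides. So sub: ((x - 4) - 8) + 7 = -6.
Step 3. [((x - 4) - 8) + 7 = -6] the outer +7 inverts by subtracting 7. So sub: (x - 4) - 8 = -13.
Step 4. [(x - 4) - 8 = -13] the outer -8 inverts by adding 8. So sub: x - 4 = -5.
Step 5. [x - 4 = -5] the outer -4 inverts by adding 4. So sub: x = -1.

Answer: x ∈ {-1}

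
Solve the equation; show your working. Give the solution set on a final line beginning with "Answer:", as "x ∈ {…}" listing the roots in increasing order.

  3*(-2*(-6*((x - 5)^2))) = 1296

Step 1. [3*(-2*(-6*((x - 5)^2))) = 1296] 3 out front; divide by 3 ⇒ div: -2*(-6*((x - 5)^2)) = 432.
Step 2. [-2*(-6*((x - 5)^2)) = 432] LHS = -2·(…); ÷-2 both sides ⇒ div: -6*((x - 5)^2) = -216.
Step 3. [-6*((x - 5)^2) = -216] -6·(inner) — divide through by -6. So div: (x - 5)^2 = 36.
Step 4. [(x - 5)^2 = 36] LHS squared, RHS 36 ≥ 0: apply √ (±) ⇒ sqrt: x - 5 = 6 or -6.
Step 5. [x - 5 = 6 or -6] 5 comes off first (add 5) ⇒ sub: x = 11 or -1.

Answer: x ∈ {-1, 11}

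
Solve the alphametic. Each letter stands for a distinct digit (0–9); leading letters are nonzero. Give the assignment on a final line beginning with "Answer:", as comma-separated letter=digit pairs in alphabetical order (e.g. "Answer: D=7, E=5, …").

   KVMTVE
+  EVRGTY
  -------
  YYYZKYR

Step 1. [col 1: E + Y ≡ R (mod 10)] several values work for R in column 1 (E + Y ≡ R (mod 10), carry-in 0); try R=4 ⇒ R=4.
Step 2. [col 1: E + Y ≡ R (mod 10)] column 1 (E + Y ≡ R (mod 10), carry-in 0) doesn't pin E yet; pick E=3 and continue. So E=3.
Step 3. [col 1: E + Y ≡ R (mod 10)] column 1 reads E+Y+carry(0)=R with E=3, R=4; with digits 3,4 already taken and all letters distinct, the only value for Y is 1, so Y=1.
Step 4. [col 2: V + T ≡ Y (mod 10)] several values work for V in column 2 (V + T ≡ Y (mod 10), carry-in 0); try V=5, so V=5.
Step 5. [col 2: V + T ≡ Y (mod 10)] from column 2 (V=5, Y=1, carry-in 0, digits 1,3,4,5 already taken and all letters distinct): T must equal 6. So T=6.
Step 6. [col 3: T + G ≡ K (mod 10)] several values work for G in column 3 (T + G ≡ K (mod 10), carry-in 1); try G=0. So G=0.
Step 7. [col 3: T + G ≡ K (mod 10)] from column 3 (T=6, G=0, carry-in 1, digits 0,1,3,4,5,6 already taken and all letters distinct): K must equal 7. So K=7.
Step 8. [col 4: M + R ≡ Z (mod 10)] column 4: given R=4, carry-in 0, and digits 0,1,3,4,5,6,7 already taken and all letters distinct, M+R≡Z (mod 10) forces M=8, so M=8.
Step 9. [col 4: M + R ≡ Z (mod 10)] column 4 reads M+R+carry(0)=Z with M=8, R=4; with digits 0,1,3,4,5,6,7,8 already taken and all letters distinct, the only value for Z is 2 ⇒ Z=2.

Answer: E=3, G=0, K=7, M=8, R=4, T=6, V=5, Y=1, Z=2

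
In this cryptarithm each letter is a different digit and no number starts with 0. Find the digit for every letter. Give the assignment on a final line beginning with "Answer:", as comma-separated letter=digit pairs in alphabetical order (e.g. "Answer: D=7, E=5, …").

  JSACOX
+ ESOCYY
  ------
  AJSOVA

Step 1. [col 1: X + Y ≡ A (mod 10)] several values work for Y in column 1 (X + Y ≡ A (mod 10), carry-in 0); try Y=6, so Y=6.
Step 2. [col 1: X + Y ≡ A (mod 10)] A=4 is one option consistent with column 1 (X + Y ≡ A (mod 10), carry-in 0) — take it. So A=4.
Step 3. [col 1: X + Y ≡ A (mod 10)] from column 1 (Y=6, A=4, carry-in 0, digits 4,6 already taken and all letters distinct): X must equal 8, so X=8.
Step 4. [col 2: O + Y ≡ V (mod 10)] no forcing yet in column 2 (carry-in 1); O=5 is free and consistent — try it ⇒ O=5.
Step 5. [col 2: O + Y ≡ V (mod 10)] column 2 reads O+Y+carry(1)=V with O=5, Y=6; with digits 4,5,6,8 already taken and all letters distinct, the only value for V is 2. So V=2.
Step 6. [col 3: C + C ≡ O (mod 10)] in column 3 we have C+C≡O with carry-in 1; given O=5 and digits 2,4,5,6,8 already taken and all letters distinct, that pins C to 7, so C=7.
Step 7. [col 4: A + O ≡ S (mod 10)] column 4 reads A+O+carry(1)=S with A=4, O=5; with digits 2,4,5,6,7,8 already taken and all letters distinct, the only value for S is 0, so S=0.
Step 8. [col 5: S + S ≡ J (mod 10)] from column 5 (S=0, carry-in 1, digits 0,2,4,5,6,7,8 already taken and all letters distinct): J must equal 1. So J=1.
Step 9. [col 6: J + E ≡ A (mod 10)] column 6: given J=1, A=4, carry-in 0, and digits 0,1,2,4,5,6,7,8 already taken and all letters distinct, J+E≡A (mod 10) forces E=3, so E=3.

Answer: A=4, C=7, E=3, J=1, O=5, S=0, V=2, X=8, Y=6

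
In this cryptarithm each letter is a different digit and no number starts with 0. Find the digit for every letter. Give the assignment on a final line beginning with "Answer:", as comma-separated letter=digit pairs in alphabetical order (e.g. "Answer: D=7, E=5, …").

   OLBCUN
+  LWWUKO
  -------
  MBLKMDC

Step 1. [col 1: N + O ≡ C (mod 10)] several values work for O in column 1 (N + O ≡ C (mod 10), carry-in 0); try O=6 ⇒ O=6.
Step 2. [M] adding two 6-digit numbers gives at most 6+1 digits, and here it does — M is that final carry and must be 1 ⇒ M=1.
Step 3. [col 1: N + O ≡ C (mod 10)] no forcing yet in column 1 (carry-in 0); N=3 is free and consistent — try it. So N=3.
Step 4. [col 1: N + O ≡ C (mod 10)] in column 1 we have N+O≡C with carry-in 0; given N=3, O=6 and digits 1,3,6 already taken and all letters distinct, that pins C to 9 ⇒ C=9.
Step 5. [col 2: U + K ≡ D (mod 10)] no forcing yet in column 2 (carry-in 0); D=7 is free and consistent — try it, so D=7.
Step 6. [col 2: U + K ≡ D (mod 10)] several values work for U in column 2 (U + K ≡ D (mod 10), carry-in 0); try U=2, so U=2.
Step 7. [col 2: U + K ≡ D (mod 10)] from column 2 (U=2, D=7, carry-in 0, digits 1,2,3,6,7,9 already taken and all letters distinct): K must equal 5. So K=5.
Step 8. [col 4: B + W ≡ K (mod 10)] column 4 (B + W ≡ K (mod 10), carry-in 1) doesn't pin W yet; pick W=0 and continue, so W=0.
Step 9. [col 4: B + W ≡ K (mod 10)] column 4: given W=0, K=5, carry-in 1, and digits 0,1,2,3,5,6,7,9 already taken and all letters distinct, B+W≡K (mod 10) forces B=4 ⇒ B=4.
Step 10. [col 5: L + W ≡ L (mod 10)] in column 5 we have L+W≡L with carry-in 0; given W=0 and digits 0,1,2,3,4,5,6,7,9 already taken and all letters distinct, that pins L to 8. So L=8.

Answer: B=4, C=9, D=7, K=5, L=8, M=1, N=3, O=6, U=2, W=0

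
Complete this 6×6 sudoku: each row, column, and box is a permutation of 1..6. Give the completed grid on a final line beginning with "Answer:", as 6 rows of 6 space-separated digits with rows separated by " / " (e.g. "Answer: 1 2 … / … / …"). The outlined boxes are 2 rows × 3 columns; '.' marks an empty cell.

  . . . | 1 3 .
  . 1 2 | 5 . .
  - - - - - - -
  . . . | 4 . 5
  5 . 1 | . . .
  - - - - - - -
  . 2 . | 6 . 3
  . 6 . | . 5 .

Step 1. [r6c6∈{1,2,4}] 1 has one home in col 6: r6c6. So r6c6=1.
Step 2. [r2c1∈{3,4,6}] 3 has one home in row 2: r2c1 ⇒ r2c1=3.
Step 3. [r6c1∈{4}] r6c1 is down to just 4, so r6c1=4.
Step 4. [r1c3∈{4,5,6}] r1c3 is the only open cell in col 3 admitting 4. So r1c3=4.
Step 5. [r3c3∈{3,6}] col 3 places 6 nowhere but r3c3. So r3c3=6.
Step 6. [r4c4∈{2,3}] 3 has one home in col 4: r4c4 ⇒ r4c4=3.
Step 7. [r2c6∈{4,6}] 4 has one home in col 6: r2c6, so r2c6=4.
Step 8. [r2c5∈{6}] only 6 remains possible at r2c5. So r2c5=6.
Step 9. [r4c5∈{2}] r4c5 is down to just 2, so r4c5=2.
Step 10. [r3c1∈{2}] r3c1 has the single candidate 2 ⇒ r3c1=2.
Step 11. [r1c1∈{6}] r1c1 is down to just 6, so r1c1=6.
Step 12. [r6c3∈{3}] r6c3 is down to just 3. So r6c3=3.
Step 13. [r1c6∈{2}] r1c6 is down to just 2. So r1c6=2.
Step 14. [r3c5∈{1}] nothing but 1 survives at r3c5. So r3c5=1.
Step 15. [r6c4∈{2}] r6c4 has the single candidate 2, so r6c4=2.
Step 16. [r3c2∈{3}] r3c2 is down to just 3, so r3c2=3.
Step 17. [r4c6∈{6}] nothing but 6 survives at r4c6 ⇒ r4c6=6.
Step 18. [r4c2∈{4}] r4c2 is down to just 4 ⇒ r4c2=4.
Step 19. [r5c3∈{5}] r5c3 has the single candidate 5, so r5c3=5.
Step 20. [r1c2∈{5}] nothing but 5 survives at r1c2. So r1c2=5.
Step 21. [r5c1∈{1}] only 1 remains possible at r5c1 ⇒ r5c1=1.
Step 22. [r5c5∈{4}] r5c5's peers cover all but 4, so r5c5=4.

Answer: 6 5 4 1 3 2 / 3 1 2 5 6 4 / 2 3 6 4 1 5 / 5 4 1 3 2 6 / 1 2 5 6 4 3 / 4 6 3 2 5 1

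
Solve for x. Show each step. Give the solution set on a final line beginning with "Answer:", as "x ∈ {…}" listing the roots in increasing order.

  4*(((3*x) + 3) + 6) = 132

Step 1. [4*(((3*x) + 3) + 6) = 132] leading coefficient 4: divide by 4, so div: ((3*x) + 3) + 6 = 33.
Step 2. [((3*x) + 3) + 6 = 33] peel the +6: subtract 6 from each side ⇒ sub: (3*x) + 3 = 27.
Step 3. [(3*x) + 3 = 27] 3 comes off first (subtract 3) ⇒ sub: 3*x = 24.
Step 4. [3*x = 24] divide by the outer 3 ⇒ div: x = 8.

Answer: x ∈ {8}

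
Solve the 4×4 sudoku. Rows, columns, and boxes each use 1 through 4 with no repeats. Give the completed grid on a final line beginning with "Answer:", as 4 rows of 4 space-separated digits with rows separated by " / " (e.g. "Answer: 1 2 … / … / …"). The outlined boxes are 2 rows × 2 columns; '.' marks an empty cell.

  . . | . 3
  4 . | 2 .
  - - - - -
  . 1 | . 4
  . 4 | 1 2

Step 1. [r3c1∈{2,3}] in row 3, 2 fits only at r3c1. So r3c1=2.
Step 2. [r1c3∈{4}] r1c3 has the single candidate 4. So r1c3=4.
Step 3. [r2c4∈{1}] r2c4 is down to just 1 ⇒ r2c4=1.
Step 4. [r2c2∈{3}] nothing but 3 survives at r2c2, so r2c2=3.
Step 5. [r1c2∈{2}] r1c2's peers cover all but 2 ⇒ r1c2=2.
Step 6. [r4c1∈{3}] r4c1 is down to just 3, so r4c1=3.
Step 7. [r3c3∈{3}] r3c3 has the single candidate 3 ⇒ r3c3=3.
Step 8. [r1c1∈{1}] r1c1 has the single candidate 1 ⇒ r1c1=1.

Answer: 1 2 4 3 / 4 3 2 1 / 2 1 3 4 / 3 4 1 2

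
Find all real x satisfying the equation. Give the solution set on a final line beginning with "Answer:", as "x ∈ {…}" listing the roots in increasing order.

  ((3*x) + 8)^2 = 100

Step 1. [((3*x) + 8)^2 = 100] √ both sides: 100 ≥ 0 gives two branches ⇒ sqrt: (3*x) + 8 = 10 or -10.
Step 2. [(3*x) + 8 = 10 or -10] +8 is outermost — subtract 8 both sides, so sub: 3*x = 2 or -18.
Step 3. [3*x = 2 or -18] 3 out front; divide by 3, so div: x = 2/3 or -6.

Answer: x ∈ {-6, 2/3}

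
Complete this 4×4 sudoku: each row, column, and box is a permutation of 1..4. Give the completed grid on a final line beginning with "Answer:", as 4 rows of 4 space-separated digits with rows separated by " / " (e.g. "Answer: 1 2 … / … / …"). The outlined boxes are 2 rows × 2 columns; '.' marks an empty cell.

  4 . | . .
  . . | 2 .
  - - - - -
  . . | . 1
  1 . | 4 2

Step 1. [r4c2∈{3}] r4c2 has the single candidate 3. So r4c2=3.
Step 2. [r1c2∈{1,2}] r1c2 is the only open cell in row 1 admitting 2 ⇒ r1c2=2.
Step 3. [r1c4∈{3}] r1c4 has the single candidate 3 ⇒ r1c4=3.
Step 4. [r2c1∈{3}] r2c1 has the single candidate 3. So r2c1=3.
Step 5. [r2c4∈{4}] r2c4 has the single candidate 4. So r2c4=4.
Step 6. [r3c1∈{2}] nothing but 2 survives at r3c1, so r3c1=2.
Step 7. [r3c3∈{3}] only 3 remains possible at r3c3 ⇒ r3c3=3.
Step 8. [r1c3∈{1}] nothing but 1 survives at r1c3. So r1c3=1.
Step 9. [r2c2∈{1}] nothing but 1 survives at r2c2. So r2c2=1.
Step 10. [r3c2∈{4}] r3c2 has the single candidate 4, so r3c2=4.

Answer: 4 2 1 3 / 3 1 2 4 / 2 4 3 1 / 1 3 4 2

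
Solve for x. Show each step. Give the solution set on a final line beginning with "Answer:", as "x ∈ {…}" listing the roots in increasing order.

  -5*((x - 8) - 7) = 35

Step 1. [-5*((x - 8) - 7) = 35] leading coefficient -5: divide by -5 ⇒ div: (x - 8) - 7 = -7.
Step 2. [(x - 8) - 7 = -7] add 7: x sits inside (… - 7), so sub: x - 8 = 0.
Step 3. [x - 8 = 0] 8 comes off first (add 8), so sub: x = 8.

Answer: x ∈ {8}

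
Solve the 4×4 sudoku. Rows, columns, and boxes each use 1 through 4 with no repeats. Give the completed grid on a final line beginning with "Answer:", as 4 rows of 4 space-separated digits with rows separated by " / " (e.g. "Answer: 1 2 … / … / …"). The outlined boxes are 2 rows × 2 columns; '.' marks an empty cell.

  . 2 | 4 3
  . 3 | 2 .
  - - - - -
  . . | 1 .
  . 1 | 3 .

Step 1. [r2c1∈{1,4}] in row 2, 4 fits only at r2c1. So r2c1=4.
Step 2. [r4c1∈{2}] nothing but 2 survives at r4c1. So r4c1=2.
Step 3. [r3c4∈{2,4}] in row 3, 2 fits only at r3c4. So r3c4=2.
Step 4. [r1c1∈{1}] r1c1's peers cover all but 1 ⇒ r1c1=1.
Step 5. [r4c4∈{4}] r4c4's peers cover all but 4, so r4c4=4.
Step 6. [r3c1∈{3}] only 3 remains possible at r3c1. So r3c1=3.
Step 7. [r3c2∈{4}] r3c2 is down to just 4. So r3c2=4.
Step 8. [r2c4∈{1}] r2c4 has the single candidate 1. So r2c4=1.

Answer: 1 2 4 3 / 4 3 2 1 / 3 4 1 2 / 2 1 3 4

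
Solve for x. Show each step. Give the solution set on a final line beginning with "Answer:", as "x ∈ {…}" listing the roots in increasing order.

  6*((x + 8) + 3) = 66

Step 1. [6*((x + 8) + 3) = 66] LHS = 6·(…); ÷6 both sides, so div: (x + 8) + 3 = 11.
Step 2. [(x + 8) + 3 = 11] subtract 3: x sits inside (… + 3). So sub: x + 8 = 8.
Step 3. [x + 8 = 8] the outer +8 inverts by subtracting 8. So sub: x = 0.

Answer: x ∈ {0}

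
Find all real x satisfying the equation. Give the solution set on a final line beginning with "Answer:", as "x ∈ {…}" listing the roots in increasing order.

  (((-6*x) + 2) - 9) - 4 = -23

Step 1. [(((-6*x) + 2) - 9) - 4 = -23] add 4: x sits inside (… - 4) ⇒ sub: ((-6*x) + 2) - 9 = -19.
Step 2. [((-6*x) + 2) - 9 = -19] 9 comes off first (add 9) ⇒ sub: (-6*x) + 2 = -10.
Step 3. [(-6*x) + 2 = -10] peel the +2: subtract 2 from each side ⇒ sub: -6*x = -12.
Step 4. [-6*x = -12] leading coefficient -6: divide by -6 ⇒ div: x = 2.

Answer: x ∈ {2}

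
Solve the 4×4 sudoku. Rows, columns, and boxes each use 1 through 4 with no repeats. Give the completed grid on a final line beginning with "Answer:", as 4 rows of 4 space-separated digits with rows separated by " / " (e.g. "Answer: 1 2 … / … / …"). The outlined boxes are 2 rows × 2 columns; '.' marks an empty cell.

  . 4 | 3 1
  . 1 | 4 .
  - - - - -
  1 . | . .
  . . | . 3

Step 1. [r4c2∈{2}] r4c2 has the single candidate 2, so r4c2=2.
Step 2. [r2c4∈{2}] r2c4 has the single candidate 2. So r2c4=2.
Step 3. [r1c1∈{2}] r1c1 is down to just 2 ⇒ r1c1=2.
Step 4. [r3c4∈{4}] nothing but 4 survives at r3c4 ⇒ r3c4=4.
Step 5. [r2c1∈{3}] r2c1 is down to just 3, so r2c1=3.
Step 6. [r4c3∈{1}] nothing but 1 survives at r4c3. So r4c3=1.
Step 7. [r4c1∈{4}] r4c1's peers cover all but 4 ⇒ r4c1=4.
Step 8. [r3c3∈{2}] nothing but 2 survives at r3c3. So r3c3=2.
Step 9. [r3c2∈{3}] r3c2 is down to just 3 ⇒ r3c2=3.

Answer: 2 4 3 1 / 3 1 4 2 / 1 3 2 4 / 4 2 1 3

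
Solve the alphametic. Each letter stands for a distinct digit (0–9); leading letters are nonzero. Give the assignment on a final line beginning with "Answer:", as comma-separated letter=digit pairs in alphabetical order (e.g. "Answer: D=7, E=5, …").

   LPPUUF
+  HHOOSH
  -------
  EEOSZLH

Step 1. [E] the sum has 7 digits but both addends have 6; that extra leading digit E is the final carry, namely 1 ⇒ E=1.
Step 2. [col 1: F + H ≡ H (mod 10)] column 1 reads F+H+carry(0)=H with nothing yet; with digits 1 already taken and all letters distinct, the only value for F is 0 ⇒ F=0.
Step 3. [col 1: F + H ≡ H (mod 10)] no forcing yet in column 1 (carry-in 0); H=4 is free and consistent — try it ⇒ H=4.
Step 4. [col 2: U + S ≡ L (mod 10)] L=7 is one option consistent with column 2 (U + S ≡ L (mod 10), carry-in 0) — take it. So L=7.
Step 5. [col 2: U + S ≡ L (mod 10)] no forcing yet in column 2 (carry-in 0); U=8 is free and consistent — try it ⇒ U=8.
Step 6. [col 2: U + S ≡ L (mod 10)] from column 2 (U=8, L=7, carry-in 0, digits 0,1,4,7,8 already taken and all letters distinct): S must equal 9, so S=9.
Step 7. [col 3: U + O ≡ Z (mod 10)] no forcing yet in column 3 (carry-in 1); Z=5 is free and consistent — try it ⇒ Z=5.
Step 8. [col 3: U + O ≡ Z (mod 10)] in column 3 we have U+O≡Z with carry-in 1; given U=8, Z=5 and digits 0,1,4,5,7,8,9 already taken and all letters distinct, that pins O to 6 ⇒ O=6.
Step 9. [col 4: P + O ≡ S (mod 10)] column 4 reads P+O+carry(1)=S with O=6, S=9; with digits 0,1,4,5,6,7,8,9 already taken and all letters distinct, the only value for P is 2, so P=2.

Answer: E=1, F=0, H=4, L=7, O=6, P=2, S=9, U=8, Z=5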